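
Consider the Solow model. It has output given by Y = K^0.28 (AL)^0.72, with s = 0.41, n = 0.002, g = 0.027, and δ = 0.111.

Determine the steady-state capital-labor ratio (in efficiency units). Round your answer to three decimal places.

Steady state requires s·f(k) = (n + g + δ)·k, i.e. s·k^α = (n + g + δ)·k.
Rearranging, k^(1−α) = s / (n + g + δ).
k^0.72 = 0.41 / (0.002 + 0.027 + 0.111) = 0.41 / 0.140 = 2.9286
k* = 2.9286^(1/0.72) ≈ 4.4477

k* = 4.448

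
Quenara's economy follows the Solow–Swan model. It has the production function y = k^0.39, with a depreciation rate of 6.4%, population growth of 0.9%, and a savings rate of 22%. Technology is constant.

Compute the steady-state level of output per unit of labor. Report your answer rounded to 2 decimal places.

y* ≈ 2.02

In steady state, investment equals break-even investment: s·k^α = (n + δ)·k.
Dividing both sides by k: k^(1−α) = s / (n + δ).
k^0.61 = 0.22 / (0.009 + 0.064) = 0.22 / 0.073 = 3.0137
k* = 3.0137^(1/0.61) ≈ 6.1011
y* = (k*)^α = 6.1011^0.39 ≈ 2.0245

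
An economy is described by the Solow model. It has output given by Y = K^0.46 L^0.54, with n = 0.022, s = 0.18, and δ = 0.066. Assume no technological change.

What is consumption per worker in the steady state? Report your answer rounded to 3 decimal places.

c* ≈ 1.509

Steady state requires s·f(k) = (n + δ)·k, i.e. s·k^α = (n + δ)·k.
Rearranging, k^(1−α) = s / (n + δ).
k^0.54 = 0.18 / (0.022 + 0.066) = 0.18 / 0.088 = 2.0455
k* = 2.0455^(1/0.54) ≈ 3.7632
y* = (k*)^α = 3.7632^0.46 ≈ 1.8397
c* = (1 − s)·y* = (1 − 0.18) × 1.8397 ≈ 1.5086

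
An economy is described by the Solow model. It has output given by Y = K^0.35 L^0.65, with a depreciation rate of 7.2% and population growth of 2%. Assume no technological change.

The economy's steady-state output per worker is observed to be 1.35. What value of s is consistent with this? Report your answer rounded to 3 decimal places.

Steady state requires s·f(k) = (n + δ)·k, i.e. s·k^α = (n + δ)·k.
Since y* = [s/(n + δ)]^(α/(1−α)), we have s/(n + δ) = (y*)^((1−α)/α) = 1.35^1.8571 = 1.7460.
Therefore s = 1.7460 × (n + δ) = 1.7460 × 0.092 = 0.1606.

s ≈ 0.161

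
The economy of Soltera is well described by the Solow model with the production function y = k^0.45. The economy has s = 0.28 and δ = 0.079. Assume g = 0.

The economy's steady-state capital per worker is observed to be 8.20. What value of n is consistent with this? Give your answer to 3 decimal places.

At the steady state, Δk = 0, so s·k^α = (n + δ)·k.
So s / (n + δ) = (k*)^(1−α) = 8.20^0.55 = 3.1812.
Therefore n + δ = s / 3.1812 = 0.28 / 3.1812 = 0.0880, so n = 0.0880 − 0.079 = 0.0090.

n ≈ 0.009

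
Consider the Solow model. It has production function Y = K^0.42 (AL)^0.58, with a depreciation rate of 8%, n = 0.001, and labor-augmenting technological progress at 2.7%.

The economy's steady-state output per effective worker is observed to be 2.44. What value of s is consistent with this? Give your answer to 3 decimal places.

s ≈ 0.370

At the steady state, Δk = 0, so s·k^α = (n + g + δ)·k.
Since y* = [s/(n + g + δ)]^(α/(1−α)), we have s/(n + g + δ) = (y*)^((1−α)/α) = 2.44^1.381 = 3.4276.
Therefore s = 3.4276 × (n + g + δ) = 3.4276 × 0.108 = 0.3702.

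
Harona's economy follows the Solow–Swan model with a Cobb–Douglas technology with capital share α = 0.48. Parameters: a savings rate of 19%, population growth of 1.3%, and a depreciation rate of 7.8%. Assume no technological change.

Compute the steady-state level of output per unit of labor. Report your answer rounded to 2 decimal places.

y* = 1.97

In steady state, investment equals break-even investment: s·k^α = (n + δ)·k.
Dividing both sides by k: k^(1−α) = s / (n + δ).
k^0.52 = 0.19 / (0.013 + 0.078) = 0.19 / 0.091 = 2.0879
k* = 2.0879^(1/0.52) ≈ 4.1193
y* = (k*)^α = 4.1193^0.48 ≈ 1.9729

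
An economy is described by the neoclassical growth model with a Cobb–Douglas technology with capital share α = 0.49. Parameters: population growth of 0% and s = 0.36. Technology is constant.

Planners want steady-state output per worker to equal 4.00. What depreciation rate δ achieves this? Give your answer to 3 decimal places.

At the steady state, Δk = 0, so s·k^α = (n + δ)·k.
Since y* = [s/(n + δ)]^(α/(1−α)), we have s/(n + δ) = (y*)^((1−α)/α) = 4.00^1.0408 = 4.2328.
Therefore n + δ = s / 4.2328 = 0.36 / 4.2328 = 0.0851, so δ = 0.0851 − 0.000 = 0.0851.

δ ≈ 0.085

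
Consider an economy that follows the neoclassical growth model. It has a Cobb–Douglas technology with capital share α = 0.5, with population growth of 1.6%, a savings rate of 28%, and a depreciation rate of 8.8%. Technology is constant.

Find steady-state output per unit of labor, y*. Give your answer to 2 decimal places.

y* = 2.69

In steady state, investment equals break-even investment: s·k^α = (n + δ)·k.
Dividing both sides by k: k^(1−α) = s / (n + δ).
k^0.5 = 0.28 / (0.016 + 0.088) = 0.28 / 0.104 = 2.6923
k* = 2.6923^(1/0.5) ≈ 7.2485
y* = (k*)^α = 7.2485^0.5 ≈ 2.6923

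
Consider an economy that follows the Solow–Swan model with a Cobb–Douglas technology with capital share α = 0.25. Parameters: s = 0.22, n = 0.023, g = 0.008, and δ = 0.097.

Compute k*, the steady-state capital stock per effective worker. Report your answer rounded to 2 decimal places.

Steady state requires s·f(k) = (n + g + δ)·k, i.e. s·k^α = (n + g + δ)·k.
Rearranging, k^(1−α) = s / (n + g + δ).
k^0.75 = 0.22 / (0.023 + 0.008 + 0.097) = 0.22 / 0.128 = 1.7188
k* = 1.7188^(1/0.75) ≈ 2.0589

k* = 2.06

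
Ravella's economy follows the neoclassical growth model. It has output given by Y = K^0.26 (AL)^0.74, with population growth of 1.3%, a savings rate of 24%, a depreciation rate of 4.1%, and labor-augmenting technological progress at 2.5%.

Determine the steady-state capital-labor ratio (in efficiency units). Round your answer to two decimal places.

k* = 4.49

At the steady state, Δk = 0, so s·k^α = (n + g + δ)·k.
Dividing both sides by k: k^(1−α) = s / (n + g + δ).
k^0.74 = 0.24 / (0.013 + 0.025 + 0.041) = 0.24 / 0.079 = 3.0380
k* = 3.0380^(1/0.74) ≈ 4.4890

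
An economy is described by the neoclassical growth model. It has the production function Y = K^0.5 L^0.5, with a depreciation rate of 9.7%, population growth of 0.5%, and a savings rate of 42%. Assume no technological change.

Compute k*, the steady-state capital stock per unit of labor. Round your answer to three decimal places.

k* = 16.955

In steady state, investment equals break-even investment: s·k^α = (n + δ)·k.
Rearranging, k^(1−α) = s / (n + δ).
k^0.5 = 0.42 / (0.005 + 0.097) = 0.42 / 0.102 = 4.1176
k* = 4.1176^(1/0.5) ≈ 16.9546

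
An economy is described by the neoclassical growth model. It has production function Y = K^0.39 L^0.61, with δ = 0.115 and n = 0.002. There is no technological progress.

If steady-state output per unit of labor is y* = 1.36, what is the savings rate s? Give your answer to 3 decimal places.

In steady state, investment equals break-even investment: s·k^α = (n + δ)·k.
Since y* = [s/(n + δ)]^(α/(1−α)), we have s/(n + δ) = (y*)^((1−α)/α) = 1.36^1.5641 = 1.6176.
Therefore s = 1.6176 × (n + δ) = 1.6176 × 0.117 = 0.1893.

s ≈ 0.189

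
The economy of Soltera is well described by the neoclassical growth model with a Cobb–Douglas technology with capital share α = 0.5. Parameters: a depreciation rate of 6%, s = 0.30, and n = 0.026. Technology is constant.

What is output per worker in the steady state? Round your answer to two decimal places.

y* = 3.49

In steady state, investment equals break-even investment: s·k^α = (n + δ)·k.
Rearranging, k^(1−α) = s / (n + δ).
k^0.5 = 0.30 / (0.026 + 0.060) = 0.30 / 0.086 = 3.4884
k* = 3.4884^(1/0.5) ≈ 12.1689
y* = (k*)^α = 12.1689^0.5 ≈ 3.4884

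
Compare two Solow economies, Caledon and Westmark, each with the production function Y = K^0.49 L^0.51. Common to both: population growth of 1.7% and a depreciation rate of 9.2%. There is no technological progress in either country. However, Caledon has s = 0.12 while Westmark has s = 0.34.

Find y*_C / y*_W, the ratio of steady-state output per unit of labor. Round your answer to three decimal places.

ratio ≈ 0.368

Steady-state y* = [s/(n + δ)]^(α/(1−α)), so the ratio is [ (s_C/(n + δ)_C) / (s_W/(n + δ)_W) ]^0.9608.
s_C/(n + δ)_C = 0.12/0.109 = 1.1009; s_W/(n + δ)_W = 0.34/0.109 = 3.1193.
Ratio = (1.1009/3.1193)^0.9608 = 0.3529^0.9608 ≈ 0.3676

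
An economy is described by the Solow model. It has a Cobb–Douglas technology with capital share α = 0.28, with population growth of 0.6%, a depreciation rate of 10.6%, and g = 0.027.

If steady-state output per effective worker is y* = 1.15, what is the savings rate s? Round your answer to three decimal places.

s ≈ 0.199

In steady state, investment equals break-even investment: s·k^α = (n + g + δ)·k.
Since y* = [s/(n + g + δ)]^(α/(1−α)), we have s/(n + g + δ) = (y*)^((1−α)/α) = 1.15^2.5714 = 1.4324.
Therefore s = 1.4324 × (n + g + δ) = 1.4324 × 0.139 = 0.1991.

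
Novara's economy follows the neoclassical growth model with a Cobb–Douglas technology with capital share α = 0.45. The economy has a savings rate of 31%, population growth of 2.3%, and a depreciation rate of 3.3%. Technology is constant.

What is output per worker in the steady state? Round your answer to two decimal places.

In steady state, investment equals break-even investment: s·k^α = (n + δ)·k.
Dividing both sides by k: k^(1−α) = s / (n + δ).
k^0.55 = 0.31 / (0.023 + 0.033) = 0.31 / 0.056 = 5.5357
k* = 5.5357^(1/0.55) ≈ 22.4503
y* = (k*)^α = 22.4503^0.45 ≈ 4.0556

y* ≈ 4.06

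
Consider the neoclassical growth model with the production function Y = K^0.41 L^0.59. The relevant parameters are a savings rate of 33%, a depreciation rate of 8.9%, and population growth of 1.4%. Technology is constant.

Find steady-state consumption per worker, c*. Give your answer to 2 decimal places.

c* ≈ 1.50

In steady state, investment equals break-even investment: s·k^α = (n + δ)·k.
Dividing both sides by k: k^(1−α) = s / (n + δ).
k^0.59 = 0.33 / (0.014 + 0.089) = 0.33 / 0.103 = 3.2039
k* = 3.2039^(1/0.59) ≈ 7.1959
y* = (k*)^α = 7.1959^0.41 ≈ 2.2460
c* = (1 − s)·y* = (1 − 0.33) × 2.2460 ≈ 1.5048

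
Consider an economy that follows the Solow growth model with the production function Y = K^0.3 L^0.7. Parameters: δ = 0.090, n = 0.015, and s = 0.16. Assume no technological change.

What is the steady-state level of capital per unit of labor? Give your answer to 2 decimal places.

In steady state, investment equals break-even investment: s·k^α = (n + δ)·k.
Rearranging, k^(1−α) = s / (n + δ).
k^0.7 = 0.16 / (0.015 + 0.090) = 0.16 / 0.105 = 1.5238
k* = 1.5238^(1/0.7) ≈ 1.8253

k* = 1.83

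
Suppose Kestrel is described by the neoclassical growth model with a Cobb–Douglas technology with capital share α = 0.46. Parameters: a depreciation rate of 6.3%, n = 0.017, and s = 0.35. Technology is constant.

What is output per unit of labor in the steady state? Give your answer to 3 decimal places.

At the steady state, Δk = 0, so s·k^α = (n + δ)·k.
Dividing both sides by k: k^(1−α) = s / (n + δ).
k^0.54 = 0.35 / (0.017 + 0.063) = 0.35 / 0.080 = 4.3750
k* = 4.3750^(1/0.54) ≈ 15.3814
y* = (k*)^α = 15.3814^0.46 ≈ 3.5158

y* = 3.516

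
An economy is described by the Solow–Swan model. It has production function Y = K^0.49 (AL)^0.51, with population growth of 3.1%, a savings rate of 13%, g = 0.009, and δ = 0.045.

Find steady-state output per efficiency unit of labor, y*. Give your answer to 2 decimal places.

In steady state, investment equals break-even investment: s·k^α = (n + g + δ)·k.
Dividing both sides by k: k^(1−α) = s / (n + g + δ).
k^0.51 = 0.13 / (0.031 + 0.009 + 0.045) = 0.13 / 0.085 = 1.5294
k* = 1.5294^(1/0.51) ≈ 2.3004
y* = (k*)^α = 2.3004^0.49 ≈ 1.5041

y* ≈ 1.50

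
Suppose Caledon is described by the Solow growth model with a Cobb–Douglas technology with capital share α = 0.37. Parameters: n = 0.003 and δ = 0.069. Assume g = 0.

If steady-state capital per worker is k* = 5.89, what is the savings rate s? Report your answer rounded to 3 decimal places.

Steady state requires s·f(k) = (n + δ)·k, i.e. s·k^α = (n + δ)·k.
So s / (n + δ) = (k*)^(1−α) = 5.89^0.63 = 3.0561.
Therefore s = 3.0561 × (n + δ) = 3.0561 × 0.072 = 0.2200.

s ≈ 0.220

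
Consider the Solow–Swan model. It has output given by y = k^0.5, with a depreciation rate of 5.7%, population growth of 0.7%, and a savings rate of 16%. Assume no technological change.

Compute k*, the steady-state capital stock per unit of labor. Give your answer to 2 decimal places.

k* = 6.25

In steady state, investment equals break-even investment: s·k^α = (n + δ)·k.
Dividing both sides by k: k^(1−α) = s / (n + δ).
k^0.5 = 0.16 / (0.007 + 0.057) = 0.16 / 0.064 = 2.5000
k* = 2.5000^(1/0.5) ≈ 6.2500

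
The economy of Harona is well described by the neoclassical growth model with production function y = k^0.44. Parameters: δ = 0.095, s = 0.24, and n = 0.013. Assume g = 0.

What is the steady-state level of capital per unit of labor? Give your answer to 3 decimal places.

k* = 4.162

At the steady state, Δk = 0, so s·k^α = (n + δ)·k.
Dividing both sides by k: k^(1−α) = s / (n + δ).
k^0.56 = 0.24 / (0.013 + 0.095) = 0.24 / 0.108 = 2.2222
k* = 2.2222^(1/0.56) ≈ 4.1616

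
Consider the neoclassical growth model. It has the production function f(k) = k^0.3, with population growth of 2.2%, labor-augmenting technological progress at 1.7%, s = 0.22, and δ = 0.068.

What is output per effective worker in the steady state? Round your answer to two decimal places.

y* ≈ 1.36

At the steady state, Δk = 0, so s·k^α = (n + g + δ)·k.
Rearranging, k^(1−α) = s / (n + g + δ).
k^0.7 = 0.22 / (0.022 + 0.017 + 0.068) = 0.22 / 0.107 = 2.0561
k* = 2.0561^(1/0.7) ≈ 2.8003
y* = (k*)^α = 2.8003^0.3 ≈ 1.3620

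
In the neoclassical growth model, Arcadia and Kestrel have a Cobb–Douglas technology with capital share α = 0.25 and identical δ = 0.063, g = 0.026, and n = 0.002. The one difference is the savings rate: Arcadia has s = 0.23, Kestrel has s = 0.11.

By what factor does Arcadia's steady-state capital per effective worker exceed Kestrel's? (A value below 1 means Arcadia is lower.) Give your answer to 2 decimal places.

ratio ≈ 2.67

Steady-state k* = [s/(n + g + δ)]^(1/(1−α)), so the ratio is [ (s_A/(n + g + δ)_A) / (s_K/(n + g + δ)_K) ]^1.3333.
s_A/(n + g + δ)_A = 0.23/0.091 = 2.5275; s_K/(n + g + δ)_K = 0.11/0.091 = 1.2088.
Ratio = (2.5275/1.2088)^1.3333 = 2.0909^1.3333 ≈ 2.6736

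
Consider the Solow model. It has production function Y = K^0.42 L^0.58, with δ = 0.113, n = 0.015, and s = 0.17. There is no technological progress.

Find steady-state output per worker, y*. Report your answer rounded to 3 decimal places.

Steady state requires s·f(k) = (n + δ)·k, i.e. s·k^α = (n + δ)·k.
Rearranging, k^(1−α) = s / (n + δ).
k^0.58 = 0.17 / (0.015 + 0.113) = 0.17 / 0.128 = 1.3281
k* = 1.3281^(1/0.58) ≈ 1.6310
y* = (k*)^α = 1.6310^0.42 ≈ 1.2281

y* ≈ 1.228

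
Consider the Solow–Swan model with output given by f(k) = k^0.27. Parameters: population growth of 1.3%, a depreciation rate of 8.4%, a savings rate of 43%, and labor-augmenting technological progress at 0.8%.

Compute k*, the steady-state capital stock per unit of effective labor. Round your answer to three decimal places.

At the steady state, Δk = 0, so s·k^α = (n + g + δ)·k.
Rearranging, k^(1−α) = s / (n + g + δ).
k^0.73 = 0.43 / (0.013 + 0.008 + 0.084) = 0.43 / 0.105 = 4.0952
k* = 4.0952^(1/0.73) ≈ 6.8982

k* ≈ 6.898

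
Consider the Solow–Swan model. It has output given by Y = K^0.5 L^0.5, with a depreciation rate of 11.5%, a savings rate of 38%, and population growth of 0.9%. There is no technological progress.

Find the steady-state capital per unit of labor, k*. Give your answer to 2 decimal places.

In steady state, investment equals break-even investment: s·k^α = (n + δ)·k.
Rearranging, k^(1−α) = s / (n + δ).
k^0.5 = 0.38 / (0.009 + 0.115) = 0.38 / 0.124 = 3.0645
k* = 3.0645^(1/0.5) ≈ 9.3912

k* ≈ 9.39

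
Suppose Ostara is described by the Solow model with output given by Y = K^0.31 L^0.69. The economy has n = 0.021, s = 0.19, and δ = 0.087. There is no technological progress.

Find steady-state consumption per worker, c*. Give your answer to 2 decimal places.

c* = 1.04

Steady state requires s·f(k) = (n + δ)·k, i.e. s·k^α = (n + δ)·k.
Dividing both sides by k: k^(1−α) = s / (n + δ).
k^0.69 = 0.19 / (0.021 + 0.087) = 0.19 / 0.108 = 1.7593
k* = 1.7593^(1/0.69) ≈ 2.2676
y* = (k*)^α = 2.2676^0.31 ≈ 1.2889
c* = (1 − s)·y* = (1 − 0.19) × 1.2889 ≈ 1.0440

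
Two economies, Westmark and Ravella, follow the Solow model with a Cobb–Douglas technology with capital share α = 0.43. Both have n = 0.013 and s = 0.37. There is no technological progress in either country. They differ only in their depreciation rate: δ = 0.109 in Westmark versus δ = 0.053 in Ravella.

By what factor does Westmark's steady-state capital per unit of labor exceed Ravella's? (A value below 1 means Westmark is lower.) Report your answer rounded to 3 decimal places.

Steady-state k* = [s/(n + δ)]^(1/(1−α)), so the ratio is [ (s_W/(n + δ)_W) / (s_R/(n + δ)_R) ]^1.7544.
s_W/(n + δ)_W = 0.37/0.122 = 3.0328; s_R/(n + δ)_R = 0.37/0.066 = 5.6061.
Ratio = (3.0328/5.6061)^1.7544 = 0.5410^1.7544 ≈ 0.3403

ratio ≈ 0.340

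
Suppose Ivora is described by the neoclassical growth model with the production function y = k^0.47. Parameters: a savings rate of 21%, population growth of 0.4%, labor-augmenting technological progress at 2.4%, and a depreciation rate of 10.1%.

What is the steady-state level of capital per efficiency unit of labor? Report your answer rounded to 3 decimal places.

In steady state, investment equals break-even investment: s·k^α = (n + g + δ)·k.
Dividing both sides by k: k^(1−α) = s / (n + g + δ).
k^0.53 = 0.21 / (0.004 + 0.024 + 0.101) = 0.21 / 0.129 = 1.6279
k* = 1.6279^(1/0.53) ≈ 2.5078

k* ≈ 2.508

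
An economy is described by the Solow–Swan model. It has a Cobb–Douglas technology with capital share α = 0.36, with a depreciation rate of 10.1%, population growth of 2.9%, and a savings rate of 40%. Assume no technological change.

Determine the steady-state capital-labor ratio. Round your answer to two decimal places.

k* = 5.79

In steady state, investment equals break-even investment: s·k^α = (n + δ)·k.
Dividing both sides by k: k^(1−α) = s / (n + δ).
k^0.64 = 0.40 / (0.029 + 0.101) = 0.40 / 0.130 = 3.0769
k* = 3.0769^(1/0.64) ≈ 5.7900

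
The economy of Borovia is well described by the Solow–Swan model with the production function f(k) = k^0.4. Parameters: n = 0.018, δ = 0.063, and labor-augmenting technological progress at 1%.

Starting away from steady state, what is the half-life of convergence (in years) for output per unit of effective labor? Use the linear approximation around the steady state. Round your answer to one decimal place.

Near the steady state the convergence rate is λ = (1 − α)(n + g + δ).
λ = (1 − 0.4) × 0.091 = 0.6 × 0.091 = 0.0546
Half-life = ln 2 / λ = 0.6931 / 0.0546 ≈ 12.69 years

half-life ≈ 12.7 years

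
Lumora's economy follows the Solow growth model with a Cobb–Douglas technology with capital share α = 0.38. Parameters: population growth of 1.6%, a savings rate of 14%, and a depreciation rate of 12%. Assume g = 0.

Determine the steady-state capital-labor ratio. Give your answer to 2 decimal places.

Steady state requires s·f(k) = (n + δ)·k, i.e. s·k^α = (n + δ)·k.
Rearranging, k^(1−α) = s / (n + δ).
k^0.62 = 0.14 / (0.016 + 0.120) = 0.14 / 0.136 = 1.0294
k* = 1.0294^(1/0.62) ≈ 1.0478

k* = 1.05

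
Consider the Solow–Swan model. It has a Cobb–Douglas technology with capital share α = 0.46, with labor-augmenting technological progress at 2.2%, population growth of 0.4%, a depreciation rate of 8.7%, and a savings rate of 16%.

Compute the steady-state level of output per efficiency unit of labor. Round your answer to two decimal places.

y* ≈ 1.34

In steady state, investment equals break-even investment: s·k^α = (n + g + δ)·k.
Dividing both sides by k: k^(1−α) = s / (n + g + δ).
k^0.54 = 0.16 / (0.004 + 0.022 + 0.087) = 0.16 / 0.113 = 1.4159
k* = 1.4159^(1/0.54) ≈ 1.9041
y* = (k*)^α = 1.9041^0.46 ≈ 1.3448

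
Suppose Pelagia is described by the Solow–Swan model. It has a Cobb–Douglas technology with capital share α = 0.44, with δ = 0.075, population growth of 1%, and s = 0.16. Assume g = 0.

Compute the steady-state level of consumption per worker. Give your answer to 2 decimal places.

c* ≈ 1.38

At the steady state, Δk = 0, so s·k^α = (n + δ)·k.
Dividing both sides by k: k^(1−α) = s / (n + δ).
k^0.56 = 0.16 / (0.010 + 0.075) = 0.16 / 0.085 = 1.8824
k* = 1.8824^(1/0.56) ≈ 3.0943
y* = (k*)^α = 3.0943^0.44 ≈ 1.6438
c* = (1 − s)·y* = (1 − 0.16) × 1.6438 ≈ 1.3808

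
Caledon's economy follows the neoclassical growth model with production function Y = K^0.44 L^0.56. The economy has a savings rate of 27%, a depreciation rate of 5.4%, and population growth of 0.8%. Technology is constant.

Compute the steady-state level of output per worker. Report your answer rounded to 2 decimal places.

y* = 3.18

Steady state requires s·f(k) = (n + δ)·k, i.e. s·k^α = (n + δ)·k.
Dividing both sides by k: k^(1−α) = s / (n + δ).
k^0.56 = 0.27 / (0.008 + 0.054) = 0.27 / 0.062 = 4.3548
k* = 4.3548^(1/0.56) ≈ 13.8361
y* = (k*)^α = 13.8361^0.44 ≈ 3.1772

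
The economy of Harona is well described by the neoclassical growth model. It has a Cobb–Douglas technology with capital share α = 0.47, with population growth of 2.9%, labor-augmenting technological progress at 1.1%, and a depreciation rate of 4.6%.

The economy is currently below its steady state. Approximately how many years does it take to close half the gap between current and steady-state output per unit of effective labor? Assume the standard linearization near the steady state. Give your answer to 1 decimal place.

about 15.2 years

Near the steady state the convergence rate is λ = (1 − α)(n + g + δ).
λ = (1 − 0.47) × 0.086 = 0.53 × 0.086 = 0.04558
Half-life = ln 2 / λ = 0.6931 / 0.04558 ≈ 15.21 years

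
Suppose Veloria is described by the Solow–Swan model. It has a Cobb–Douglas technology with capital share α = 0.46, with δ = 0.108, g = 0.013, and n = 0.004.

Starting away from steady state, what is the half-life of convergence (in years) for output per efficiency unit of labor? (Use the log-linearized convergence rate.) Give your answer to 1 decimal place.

about 10.3 years

Near the steady state the convergence rate is λ = (1 − α)(n + g + δ).
λ = (1 − 0.46) × 0.125 = 0.54 × 0.125 = 0.0675
Half-life = ln 2 / λ = 0.6931 / 0.0675 ≈ 10.27 years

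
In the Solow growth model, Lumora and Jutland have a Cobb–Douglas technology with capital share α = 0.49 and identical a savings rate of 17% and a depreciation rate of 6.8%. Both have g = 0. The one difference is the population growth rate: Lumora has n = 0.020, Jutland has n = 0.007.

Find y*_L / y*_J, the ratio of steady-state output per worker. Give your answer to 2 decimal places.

ratio ≈ 0.86

Steady-state y* = [s/(n + δ)]^(α/(1−α)), so the ratio is [ (s_L/(n + δ)_L) / (s_J/(n + δ)_J) ]^0.9608.
s_L/(n + δ)_L = 0.17/0.088 = 1.9318; s_J/(n + δ)_J = 0.17/0.075 = 2.2667.
Ratio = (1.9318/2.2667)^0.9608 = 0.8523^0.9608 ≈ 0.8577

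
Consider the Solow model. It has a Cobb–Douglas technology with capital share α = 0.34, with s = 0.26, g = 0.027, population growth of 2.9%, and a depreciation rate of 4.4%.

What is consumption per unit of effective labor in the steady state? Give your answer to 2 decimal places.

c* = 1.21

In steady state, investment equals break-even investment: s·k^α = (n + g + δ)·k.
Rearranging, k^(1−α) = s / (n + g + δ).
k^0.66 = 0.26 / (0.029 + 0.027 + 0.044) = 0.26 / 0.100 = 2.6000
k* = 2.6000^(1/0.66) ≈ 4.2535
y* = (k*)^α = 4.2535^0.34 ≈ 1.6360
c* = (1 − s)·y* = (1 − 0.26) × 1.6360 ≈ 1.2106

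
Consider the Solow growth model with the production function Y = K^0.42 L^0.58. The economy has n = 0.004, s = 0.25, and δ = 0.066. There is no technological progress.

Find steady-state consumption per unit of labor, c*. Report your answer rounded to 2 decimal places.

c* = 1.89

At the steady state, Δk = 0, so s·k^α = (n + δ)·k.
Dividing both sides by k: k^(1−α) = s / (n + δ).
k^0.58 = 0.25 / (0.004 + 0.066) = 0.25 / 0.070 = 3.5714
k* = 3.5714^(1/0.58) ≈ 8.9778
y* = (k*)^α = 8.9778^0.42 ≈ 2.5138
c* = (1 − s)·y* = (1 − 0.25) × 2.5138 ≈ 1.8854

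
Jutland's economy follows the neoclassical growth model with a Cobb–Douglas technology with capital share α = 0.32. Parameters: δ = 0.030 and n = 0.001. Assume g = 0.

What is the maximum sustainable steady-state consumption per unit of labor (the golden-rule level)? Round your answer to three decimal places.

At the golden rule, f'(k) = n + δ, so α·k^(α−1) = n + δ and k_gold = (α/(n + δ))^(1/(1−α)).
k_gold = (0.32/0.031)^(1/0.68) = 10.3226^1.4706 ≈ 30.9655
c_gold = f(k_gold) − (n + δ)·k_gold = 2.9997 − 0.031×30.9655 ≈ 2.0398

c_gold ≈ 2.040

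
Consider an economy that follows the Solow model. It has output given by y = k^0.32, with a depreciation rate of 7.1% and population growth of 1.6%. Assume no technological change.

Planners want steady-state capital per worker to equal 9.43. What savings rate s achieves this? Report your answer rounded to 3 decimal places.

In steady state, investment equals break-even investment: s·k^α = (n + δ)·k.
So s / (n + δ) = (k*)^(1−α) = 9.43^0.68 = 4.5990.
Therefore s = 4.5990 × (n + δ) = 4.5990 × 0.087 = 0.4001.

s ≈ 0.400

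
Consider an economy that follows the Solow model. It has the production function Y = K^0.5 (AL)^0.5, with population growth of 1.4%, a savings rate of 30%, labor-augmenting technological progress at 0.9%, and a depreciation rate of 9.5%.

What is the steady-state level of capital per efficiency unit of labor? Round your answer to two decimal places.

Steady state requires s·f(k) = (n + g + δ)·k, i.e. s·k^α = (n + g + δ)·k.
Rearranging, k^(1−α) = s / (n + g + δ).
k^0.5 = 0.30 / (0.014 + 0.009 + 0.095) = 0.30 / 0.118 = 2.5424
k* = 2.5424^(1/0.5) ≈ 6.4638

k* ≈ 6.46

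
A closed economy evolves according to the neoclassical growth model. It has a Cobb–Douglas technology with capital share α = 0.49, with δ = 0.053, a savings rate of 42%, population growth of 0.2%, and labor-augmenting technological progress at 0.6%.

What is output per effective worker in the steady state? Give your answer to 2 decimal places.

y* ≈ 6.38

Steady state requires s·f(k) = (n + g + δ)·k, i.e. s·k^α = (n + g + δ)·k.
Rearranging, k^(1−α) = s / (n + g + δ).
k^0.51 = 0.42 / (0.002 + 0.006 + 0.053) = 0.42 / 0.061 = 6.8852
k* = 6.8852^(1/0.51) ≈ 43.9515
y* = (k*)^α = 43.9515^0.49 ≈ 6.3835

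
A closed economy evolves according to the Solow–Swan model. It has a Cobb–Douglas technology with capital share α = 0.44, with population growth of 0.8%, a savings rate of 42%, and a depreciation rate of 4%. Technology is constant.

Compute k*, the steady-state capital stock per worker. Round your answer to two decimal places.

At the steady state, Δk = 0, so s·k^α = (n + δ)·k.
Dividing both sides by k: k^(1−α) = s / (n + δ).
k^0.56 = 0.42 / (0.008 + 0.040) = 0.42 / 0.048 = 8.7500
k* = 8.7500^(1/0.56) ≈ 48.1013

k* = 48.10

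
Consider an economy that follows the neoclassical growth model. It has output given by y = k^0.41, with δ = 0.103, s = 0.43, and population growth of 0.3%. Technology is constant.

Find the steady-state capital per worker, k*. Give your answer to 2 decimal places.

k* ≈ 10.73

At the steady state, Δk = 0, so s·k^α = (n + δ)·k.
Rearranging, k^(1−α) = s / (n + δ).
k^0.59 = 0.43 / (0.003 + 0.103) = 0.43 / 0.106 = 4.0566
k* = 4.0566^(1/0.59) ≈ 10.7345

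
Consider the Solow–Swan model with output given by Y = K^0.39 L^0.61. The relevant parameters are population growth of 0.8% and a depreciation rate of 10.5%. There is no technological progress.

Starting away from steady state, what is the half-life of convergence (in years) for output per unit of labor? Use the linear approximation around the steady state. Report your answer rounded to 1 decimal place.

Near the steady state the convergence rate is λ = (1 − α)(n + δ).
λ = (1 − 0.39) × 0.113 = 0.61 × 0.113 = 0.06893
Half-life = ln 2 / λ = 0.6931 / 0.06893 ≈ 10.06 years

about 10.1 years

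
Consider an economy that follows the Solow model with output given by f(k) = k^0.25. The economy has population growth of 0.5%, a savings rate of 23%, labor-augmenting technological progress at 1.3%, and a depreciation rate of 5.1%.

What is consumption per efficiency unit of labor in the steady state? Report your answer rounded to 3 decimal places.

c* ≈ 1.150

At the steady state, Δk = 0, so s·k^α = (n + g + δ)·k.
Rearranging, k^(1−α) = s / (n + g + δ).
k^0.75 = 0.23 / (0.005 + 0.013 + 0.051) = 0.23 / 0.069 = 3.3333
k* = 3.3333^(1/0.75) ≈ 4.9793
y* = (k*)^α = 4.9793^0.25 ≈ 1.4938
c* = (1 − s)·y* = (1 − 0.23) × 1.4938 ≈ 1.1502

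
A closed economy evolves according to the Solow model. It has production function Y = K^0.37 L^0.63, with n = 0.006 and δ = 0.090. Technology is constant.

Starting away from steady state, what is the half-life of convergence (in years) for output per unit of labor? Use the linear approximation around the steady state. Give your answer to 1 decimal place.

Near the steady state the convergence rate is λ = (1 − α)(n + δ).
λ = (1 − 0.37) × 0.096 = 0.63 × 0.096 = 0.06048
Half-life = ln 2 / λ = 0.6931 / 0.06048 ≈ 11.46 years

t_½ ≈ 11.5 years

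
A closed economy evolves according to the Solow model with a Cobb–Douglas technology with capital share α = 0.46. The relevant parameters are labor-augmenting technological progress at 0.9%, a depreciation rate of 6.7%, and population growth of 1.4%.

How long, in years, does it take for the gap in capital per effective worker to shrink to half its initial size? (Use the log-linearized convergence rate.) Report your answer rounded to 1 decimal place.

about 14.3 years

Near the steady state the convergence rate is λ = (1 − α)(n + g + δ).
λ = (1 − 0.46) × 0.090 = 0.54 × 0.090 = 0.0486
Half-life = ln 2 / λ = 0.6931 / 0.0486 ≈ 14.26 years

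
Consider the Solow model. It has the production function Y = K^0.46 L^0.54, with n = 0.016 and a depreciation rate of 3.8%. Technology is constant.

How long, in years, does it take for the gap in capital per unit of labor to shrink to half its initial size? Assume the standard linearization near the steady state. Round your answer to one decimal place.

Near the steady state the convergence rate is λ = (1 − α)(n + δ).
λ = (1 − 0.46) × 0.054 = 0.54 × 0.054 = 0.02916
Half-life = ln 2 / λ = 0.6931 / 0.02916 ≈ 23.77 years

about 23.8 years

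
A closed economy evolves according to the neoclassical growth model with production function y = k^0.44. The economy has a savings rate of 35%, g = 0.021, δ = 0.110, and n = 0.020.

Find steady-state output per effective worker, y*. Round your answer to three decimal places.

y* = 1.936

Steady state requires s·f(k) = (n + g + δ)·k, i.e. s·k^α = (n + g + δ)·k.
Dividing both sides by k: k^(1−α) = s / (n + g + δ).
k^0.56 = 0.35 / (0.020 + 0.021 + 0.110) = 0.35 / 0.151 = 2.3179
k* = 2.3179^(1/0.56) ≈ 4.4870
y* = (k*)^α = 4.4870^0.44 ≈ 1.9358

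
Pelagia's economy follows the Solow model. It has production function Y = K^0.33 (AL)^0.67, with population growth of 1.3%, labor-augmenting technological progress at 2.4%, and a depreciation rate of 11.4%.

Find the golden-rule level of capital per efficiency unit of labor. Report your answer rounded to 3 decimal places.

k_gold ≈ 3.212

The golden rule sets f'(k) = n + g + δ, i.e. α·k^(α−1) = n + g + δ.
So k^(1−α) = α / (n + g + δ) = 0.33 / 0.151 = 2.1854.
k_gold = 2.1854^(1/0.67) ≈ 3.2119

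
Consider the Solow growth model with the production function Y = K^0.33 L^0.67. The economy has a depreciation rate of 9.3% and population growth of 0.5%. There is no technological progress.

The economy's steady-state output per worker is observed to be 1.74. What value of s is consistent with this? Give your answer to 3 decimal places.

In steady state, investment equals break-even investment: s·k^α = (n + δ)·k.
Since y* = [s/(n + δ)]^(α/(1−α)), we have s/(n + δ) = (y*)^((1−α)/α) = 1.74^2.0303 = 3.0788.
Therefore s = 3.0788 × (n + δ) = 3.0788 × 0.098 = 0.3017.

s ≈ 0.302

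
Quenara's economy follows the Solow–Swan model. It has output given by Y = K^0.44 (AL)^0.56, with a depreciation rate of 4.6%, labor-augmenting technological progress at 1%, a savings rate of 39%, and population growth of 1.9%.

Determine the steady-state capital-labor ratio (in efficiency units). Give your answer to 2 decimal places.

k* ≈ 18.99

In steady state, investment equals break-even investment: s·k^α = (n + g + δ)·k.
Dividing both sides by k: k^(1−α) = s / (n + g + δ).
k^0.56 = 0.39 / (0.019 + 0.010 + 0.046) = 0.39 / 0.075 = 5.2000
k* = 5.2000^(1/0.56) ≈ 18.9923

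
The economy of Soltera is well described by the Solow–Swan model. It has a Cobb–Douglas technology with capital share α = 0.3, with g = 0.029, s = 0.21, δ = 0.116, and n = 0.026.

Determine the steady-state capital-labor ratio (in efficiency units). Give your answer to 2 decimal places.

k* ≈ 1.34

Steady state requires s·f(k) = (n + g + δ)·k, i.e. s·k^α = (n + g + δ)·k.
Dividing both sides by k: k^(1−α) = s / (n + g + δ).
k^0.7 = 0.21 / (0.026 + 0.029 + 0.116) = 0.21 / 0.171 = 1.2281
k* = 1.2281^(1/0.7) ≈ 1.3411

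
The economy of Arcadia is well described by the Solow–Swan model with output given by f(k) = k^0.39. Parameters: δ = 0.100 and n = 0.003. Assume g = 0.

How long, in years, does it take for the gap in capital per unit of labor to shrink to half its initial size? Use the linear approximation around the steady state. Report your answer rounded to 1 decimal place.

Near the steady state the convergence rate is λ = (1 − α)(n + δ).
λ = (1 − 0.39) × 0.103 = 0.61 × 0.103 = 0.06283
Half-life = ln 2 / λ = 0.6931 / 0.06283 ≈ 11.03 years

half-life ≈ 11.0 years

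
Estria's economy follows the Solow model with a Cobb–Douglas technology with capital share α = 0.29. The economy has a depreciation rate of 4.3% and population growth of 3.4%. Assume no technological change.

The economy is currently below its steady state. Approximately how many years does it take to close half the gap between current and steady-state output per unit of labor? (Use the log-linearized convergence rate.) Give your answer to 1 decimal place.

half-life ≈ 12.7 years

Near the steady state the convergence rate is λ = (1 − α)(n + δ).
λ = (1 − 0.29) × 0.077 = 0.71 × 0.077 = 0.05467
Half-life = ln 2 / λ = 0.6931 / 0.05467 ≈ 12.68 years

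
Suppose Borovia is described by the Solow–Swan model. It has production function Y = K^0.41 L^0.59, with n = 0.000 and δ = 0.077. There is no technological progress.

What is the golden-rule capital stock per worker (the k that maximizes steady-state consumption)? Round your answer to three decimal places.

The golden rule sets f'(k) = n + δ, i.e. α·k^(α−1) = n + δ.
So k^(1−α) = α / (n + δ) = 0.41 / 0.077 = 5.3247.
k_gold = 5.3247^(1/0.59) ≈ 17.0219

k_gold ≈ 17.022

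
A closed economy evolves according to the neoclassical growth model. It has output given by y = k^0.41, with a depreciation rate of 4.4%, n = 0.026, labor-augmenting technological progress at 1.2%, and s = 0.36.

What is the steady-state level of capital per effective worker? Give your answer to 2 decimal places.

k* ≈ 12.27

Steady state requires s·f(k) = (n + g + δ)·k, i.e. s·k^α = (n + g + δ)·k.
Dividing both sides by k: k^(1−α) = s / (n + g + δ).
k^0.59 = 0.36 / (0.026 + 0.012 + 0.044) = 0.36 / 0.082 = 4.3902
k* = 4.3902^(1/0.59) ≈ 12.2732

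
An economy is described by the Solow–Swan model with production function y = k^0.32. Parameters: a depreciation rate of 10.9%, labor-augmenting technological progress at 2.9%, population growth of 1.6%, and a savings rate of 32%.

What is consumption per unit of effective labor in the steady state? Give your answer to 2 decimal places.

In steady state, investment equals break-even investment: s·k^α = (n + g + δ)·k.
Dividing both sides by k: k^(1−α) = s / (n + g + δ).
k^0.68 = 0.32 / (0.016 + 0.029 + 0.109) = 0.32 / 0.154 = 2.0779
k* = 2.0779^(1/0.68) ≈ 2.9315
y* = (k*)^α = 2.9315^0.32 ≈ 1.4108
c* = (1 − s)·y* = (1 − 0.32) × 1.4108 ≈ 0.9593

c* ≈ 0.96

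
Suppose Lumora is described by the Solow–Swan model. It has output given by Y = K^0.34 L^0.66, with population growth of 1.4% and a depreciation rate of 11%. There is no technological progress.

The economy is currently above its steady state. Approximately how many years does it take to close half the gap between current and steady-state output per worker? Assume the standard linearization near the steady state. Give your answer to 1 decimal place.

Near the steady state the convergence rate is λ = (1 − α)(n + δ).
λ = (1 − 0.34) × 0.124 = 0.66 × 0.124 = 0.08184
Half-life = ln 2 / λ = 0.6931 / 0.08184 ≈ 8.47 years

half-life ≈ 8.5 years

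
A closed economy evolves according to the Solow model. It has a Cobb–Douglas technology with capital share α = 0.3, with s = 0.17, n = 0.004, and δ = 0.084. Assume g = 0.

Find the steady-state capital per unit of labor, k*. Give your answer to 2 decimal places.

At the steady state, Δk = 0, so s·k^α = (n + δ)·k.
Dividing both sides by k: k^(1−α) = s / (n + δ).
k^0.7 = 0.17 / (0.004 + 0.084) = 0.17 / 0.088 = 1.9318
k* = 1.9318^(1/0.7) ≈ 2.5616

k* = 2.56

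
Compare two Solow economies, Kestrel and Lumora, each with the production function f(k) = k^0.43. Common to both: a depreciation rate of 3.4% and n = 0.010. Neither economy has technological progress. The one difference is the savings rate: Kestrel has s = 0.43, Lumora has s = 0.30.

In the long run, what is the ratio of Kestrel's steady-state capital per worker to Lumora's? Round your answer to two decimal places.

k*_K / k*_L ≈ 1.88

Steady-state k* = [s/(n + δ)]^(1/(1−α)), so the ratio is [ (s_K/(n + δ)_K) / (s_L/(n + δ)_L) ]^1.7544.
s_K/(n + δ)_K = 0.43/0.044 = 9.7727; s_L/(n + δ)_L = 0.30/0.044 = 6.8182.
Ratio = (9.7727/6.8182)^1.7544 = 1.4333^1.7544 ≈ 1.8805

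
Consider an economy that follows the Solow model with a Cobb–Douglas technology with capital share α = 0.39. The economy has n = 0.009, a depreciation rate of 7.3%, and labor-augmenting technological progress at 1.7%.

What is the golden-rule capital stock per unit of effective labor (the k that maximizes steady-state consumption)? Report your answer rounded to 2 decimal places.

The golden rule sets f'(k) = n + g + δ, i.e. α·k^(α−1) = n + g + δ.
So k^(1−α) = α / (n + g + δ) = 0.39 / 0.099 = 3.9394.
k_gold = 3.9394^(1/0.61) ≈ 9.4649

k_gold ≈ 9.46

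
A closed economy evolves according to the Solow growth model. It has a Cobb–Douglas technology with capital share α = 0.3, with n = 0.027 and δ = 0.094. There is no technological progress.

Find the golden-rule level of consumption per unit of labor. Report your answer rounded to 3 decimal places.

c_gold ≈ 1.033

At the golden rule, f'(k) = n + δ, so α·k^(α−1) = n + δ and k_gold = (α/(n + δ))^(1/(1−α)).
k_gold = (0.3/0.121)^(1/0.7) = 2.4793^1.4286 ≈ 3.6588
c_gold = f(k_gold) − (n + δ)·k_gold = 1.4757 − 0.121×3.6588 ≈ 1.0330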